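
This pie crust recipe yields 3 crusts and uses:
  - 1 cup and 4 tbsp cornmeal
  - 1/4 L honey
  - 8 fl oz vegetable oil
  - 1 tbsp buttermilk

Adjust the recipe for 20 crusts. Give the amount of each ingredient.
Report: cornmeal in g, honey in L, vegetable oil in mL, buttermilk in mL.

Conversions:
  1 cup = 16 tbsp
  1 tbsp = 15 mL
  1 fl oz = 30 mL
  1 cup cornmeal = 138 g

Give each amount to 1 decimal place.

Scaling factor: 20/3.
cornmeal: (1 cup + 4 tbsp = 1.25 cup) × 20/3 × 138 g/cup = 1150.0 g
honey: 0.25 L × 20/3 ≈ 1.7 L
vegetable oil: 8 fl oz × 20/3 × 30 mL/fl oz = 1600.0 mL
buttermilk: 1 tbsp × 20/3 × 15 mL/tbsp = 100.0 mL

cornmeal: 1150.0 g; honey: 1.7 L; vegetable oil: 1600.0 mL; buttermilk: 100.0 mL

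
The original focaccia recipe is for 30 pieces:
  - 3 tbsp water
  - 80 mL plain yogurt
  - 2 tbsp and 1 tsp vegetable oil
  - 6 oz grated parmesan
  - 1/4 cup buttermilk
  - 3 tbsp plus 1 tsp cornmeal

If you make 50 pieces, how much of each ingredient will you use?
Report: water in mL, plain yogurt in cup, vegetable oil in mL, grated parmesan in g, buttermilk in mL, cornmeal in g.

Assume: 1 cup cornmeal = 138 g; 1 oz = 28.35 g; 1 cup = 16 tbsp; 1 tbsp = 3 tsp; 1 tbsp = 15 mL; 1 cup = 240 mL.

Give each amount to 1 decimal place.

Scaling factor: 50/30 = 5/3.
water: 3 tbsp × 5/3 × 15 mL/tbsp = 75.0 mL
plain yogurt: 80 mL × 5/3 ÷ 240 mL/cup ≈ 0.6 cup
vegetable oil: (2 tbsp + 1 tsp = 7/3 tbsp) × 5/3 × 15 mL/tbsp ≈ 58.3 mL
grated parmesan: 6 oz × 5/3 × 28.35 g/oz = 283.5 g
buttermilk: 0.25 cup × 5/3 × 240 mL/cup = 100.0 mL
cornmeal: (3 tbsp + 1 tsp = 10/3 tbsp) × 5/3 ÷ 16 tbsp/cup × 138 g/cup ≈ 47.9 g

water: 75.0 mL; plain yogurt: 0.6 cup; vegetable oil: 58.3 mL; grated parmesan: 283.5 g; buttermilk: 100.0 mL; cornmeal: 47.9 g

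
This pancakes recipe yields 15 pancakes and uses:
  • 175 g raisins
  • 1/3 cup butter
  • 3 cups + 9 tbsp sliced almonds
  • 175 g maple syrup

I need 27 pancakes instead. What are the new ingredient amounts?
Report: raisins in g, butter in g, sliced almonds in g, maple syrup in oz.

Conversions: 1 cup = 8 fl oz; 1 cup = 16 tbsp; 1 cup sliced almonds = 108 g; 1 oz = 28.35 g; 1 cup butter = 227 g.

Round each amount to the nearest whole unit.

raisins: 315 g; butter: 136 g; sliced almonds: 693 g; maple syrup: 11 oz

Scaling factor: 27/15 = 9/5 = 1.8.
raisins: 175 g × 9/5 = 315 g
butter: 1/3 cup × 9/5 × 227 g/cup ≈ 136 g
sliced almonds: (3 cup + 9 tbsp = 3.5625 cup) × 9/5 × 108 g/cup ≈ 693 g
maple syrup: 175 g × 9/5 ÷ 28.35 g/oz ≈ 11 oz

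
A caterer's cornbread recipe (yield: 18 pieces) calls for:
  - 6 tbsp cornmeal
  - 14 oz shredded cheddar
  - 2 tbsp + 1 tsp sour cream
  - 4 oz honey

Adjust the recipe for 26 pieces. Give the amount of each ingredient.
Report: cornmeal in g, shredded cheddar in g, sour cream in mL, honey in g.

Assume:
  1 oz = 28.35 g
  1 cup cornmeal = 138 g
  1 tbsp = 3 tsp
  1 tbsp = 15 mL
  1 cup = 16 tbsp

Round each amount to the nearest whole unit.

cornmeal: 75 g; shredded cheddar: 573 g; sour cream: 51 mL; honey: 164 g

Scaling factor: 26/18 = 13/9.
cornmeal: 6 tbsp × 13/9 ÷ 16 tbsp/cup × 138 g/cup ≈ 75 g
shredded cheddar: 14 oz × 13/9 × 28.35 g/oz ≈ 573 g
sour cream: (2 tbsp + 1 tsp = 7/3 tbsp) × 13/9 × 15 mL/tbsp ≈ 51 mL
honey: 4 oz × 13/9 × 28.35 g/oz ≈ 164 g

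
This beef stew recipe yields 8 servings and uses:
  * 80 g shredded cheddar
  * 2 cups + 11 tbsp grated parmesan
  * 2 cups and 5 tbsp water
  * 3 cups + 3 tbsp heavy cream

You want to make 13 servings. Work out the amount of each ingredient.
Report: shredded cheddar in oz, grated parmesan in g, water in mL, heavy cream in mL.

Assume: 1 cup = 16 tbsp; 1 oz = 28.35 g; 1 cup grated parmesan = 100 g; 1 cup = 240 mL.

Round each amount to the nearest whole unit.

shredded cheddar: 5 oz; grated parmesan: 437 g; water: 902 mL; heavy cream: 1243 mL

Scaling factor: 13/8 = 1.625.
shredded cheddar: 80 g × 13/8 ÷ 28.35 g/oz ≈ 5 oz
grated parmesan: (2 cup + 11 tbsp = 2.6875 cup) × 13/8 × 100 g/cup ≈ 437 g
water: (2 cup + 5 tbsp = 2.3125 cup) × 13/8 × 240 mL/cup ≈ 902 mL
heavy cream: (3 cup + 3 tbsp = 3.1875 cup) × 13/8 × 240 mL/cup ≈ 1243 mL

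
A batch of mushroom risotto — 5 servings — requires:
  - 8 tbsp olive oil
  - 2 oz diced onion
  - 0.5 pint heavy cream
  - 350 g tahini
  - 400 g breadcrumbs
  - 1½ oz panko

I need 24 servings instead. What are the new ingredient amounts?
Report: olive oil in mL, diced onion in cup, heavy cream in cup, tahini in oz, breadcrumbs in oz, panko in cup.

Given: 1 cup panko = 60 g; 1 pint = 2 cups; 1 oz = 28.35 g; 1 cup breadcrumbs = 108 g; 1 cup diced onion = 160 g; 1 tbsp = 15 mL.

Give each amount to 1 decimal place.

Scaling factor: 24/5 = 4.8.
olive oil: 8 tbsp × 24/5 × 15 mL/tbsp = 576.0 mL
diced onion: 2 oz × 24/5 × 28.35 g/oz ÷ 160 g/cup ≈ 1.7 cup
heavy cream: 0.5 pint × 24/5 × 2 cup/pint = 4.8 cup
tahini: 350 g × 24/5 ÷ 28.35 g/oz ≈ 59.3 oz
breadcrumbs: 400 g × 24/5 ÷ 28.35 g/oz ≈ 67.7 oz
panko: 1.5 oz × 24/5 × 28.35 g/oz ÷ 60 g/cup ≈ 3.4 cup

olive oil: 576.0 mL; diced onion: 1.7 cup; heavy cream: 4.8 cup; tahini: 59.3 oz; breadcrumbs: 67.7 oz; panko: 3.4 cup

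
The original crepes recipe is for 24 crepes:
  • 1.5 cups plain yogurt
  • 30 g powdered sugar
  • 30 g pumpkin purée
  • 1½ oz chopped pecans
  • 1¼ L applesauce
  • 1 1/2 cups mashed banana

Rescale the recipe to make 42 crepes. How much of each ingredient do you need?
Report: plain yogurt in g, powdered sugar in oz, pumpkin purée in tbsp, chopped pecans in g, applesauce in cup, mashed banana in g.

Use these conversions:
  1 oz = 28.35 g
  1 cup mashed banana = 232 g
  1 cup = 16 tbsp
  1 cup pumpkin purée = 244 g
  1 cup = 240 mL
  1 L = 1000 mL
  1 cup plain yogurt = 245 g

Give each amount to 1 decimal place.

Scaling factor: 42/24 = 7/4 = 1.75.
plain yogurt: 1.5 cup × 7/4 × 245 g/cup ≈ 643.1 g
powdered sugar: 30 g × 7/4 ÷ 28.35 g/oz ≈ 1.9 oz
pumpkin purée: 30 g × 7/4 ÷ 244 g/cup × 16 tbsp/cup ≈ 3.4 tbsp
chopped pecans: 1.5 oz × 7/4 × 28.35 g/oz ≈ 74.4 g
applesauce: 1.25 L × 7/4 × 1000 mL/L ÷ 240 mL/cup ≈ 9.1 cup
mashed banana: 1.5 cup × 7/4 × 232 g/cup = 609.0 g

plain yogurt: 643.1 g; powdered sugar: 1.9 oz; pumpkin purée: 3.4 tbsp; chopped pecans: 74.4 g; applesauce: 9.1 cup; mashed banana: 609.0 g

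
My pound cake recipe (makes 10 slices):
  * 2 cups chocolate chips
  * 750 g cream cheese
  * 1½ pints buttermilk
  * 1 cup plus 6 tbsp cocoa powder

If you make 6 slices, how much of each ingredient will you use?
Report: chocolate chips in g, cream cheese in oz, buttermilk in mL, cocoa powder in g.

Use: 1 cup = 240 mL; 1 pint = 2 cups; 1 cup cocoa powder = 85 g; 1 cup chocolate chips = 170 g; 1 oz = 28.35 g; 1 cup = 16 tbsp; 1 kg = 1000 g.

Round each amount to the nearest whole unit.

chocolate chips: 204 g; cream cheese: 16 oz; buttermilk: 432 mL; cocoa powder: 70 g

Scaling factor: 6/10 = 3/5 = 0.6.
chocolate chips: 2 cup × 3/5 × 170 g/cup = 204 g
cream cheese: 750 g × 3/5 ÷ 28.35 g/oz ≈ 16 oz
buttermilk: 1.5 pint × 3/5 × 2 cup/pint × 240 mL/cup = 432 mL
cocoa powder: (1 cup + 6 tbsp = 1.375 cup) × 3/5 × 85 g/cup ≈ 70 g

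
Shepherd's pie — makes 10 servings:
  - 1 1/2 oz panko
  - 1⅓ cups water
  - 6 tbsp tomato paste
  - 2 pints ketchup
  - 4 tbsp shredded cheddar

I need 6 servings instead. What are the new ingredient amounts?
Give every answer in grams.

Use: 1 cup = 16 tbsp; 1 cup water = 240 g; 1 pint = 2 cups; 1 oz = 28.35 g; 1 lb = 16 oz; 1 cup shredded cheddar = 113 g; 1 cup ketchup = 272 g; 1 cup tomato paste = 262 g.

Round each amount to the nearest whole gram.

Scaling factor: 6/10 = 3/5 = 0.6.
panko: 1.5 oz × 3/5 × 28.35 g/oz ≈ 26 g
water: 4/3 cup × 3/5 × 240 g/cup = 192 g
tomato paste: 6 tbsp × 3/5 ÷ 16 tbsp/cup × 262 g/cup ≈ 59 g
ketchup: 2 pint × 3/5 × 2 cup/pint × 272 g/cup ≈ 653 g
shredded cheddar: 4 tbsp × 3/5 ÷ 16 tbsp/cup × 113 g/cup ≈ 17 g

panko: 26 g; water: 192 g; tomato paste: 59 g; ketchup: 653 g; shredded cheddar: 17 g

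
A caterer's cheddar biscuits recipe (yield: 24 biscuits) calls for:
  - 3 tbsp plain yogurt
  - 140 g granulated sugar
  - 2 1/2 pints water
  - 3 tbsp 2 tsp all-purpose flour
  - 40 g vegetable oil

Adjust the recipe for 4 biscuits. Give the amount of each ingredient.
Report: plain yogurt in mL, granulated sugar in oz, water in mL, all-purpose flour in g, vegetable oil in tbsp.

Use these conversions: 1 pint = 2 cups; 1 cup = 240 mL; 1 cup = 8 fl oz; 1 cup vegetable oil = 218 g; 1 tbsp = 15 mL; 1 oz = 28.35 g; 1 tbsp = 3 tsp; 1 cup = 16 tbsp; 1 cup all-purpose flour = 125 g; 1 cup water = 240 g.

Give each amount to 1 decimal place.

plain yogurt: 7.5 mL; granulated sugar: 0.8 oz; water: 200.0 mL; all-purpose flour: 4.8 g; vegetable oil: 0.5 tbsp

Scaling factor: 4/24 = 1/6.
plain yogurt: 3 tbsp × 1/6 × 15 mL/tbsp = 7.5 mL
granulated sugar: 140 g × 1/6 ÷ 28.35 g/oz ≈ 0.8 oz
water: 2.5 pint × 1/6 × 2 cup/pint × 240 mL/cup = 200.0 mL
all-purpose flour: (3 tbsp + 2 tsp = 11/3 tbsp) × 1/6 ÷ 16 tbsp/cup × 125 g/cup ≈ 4.8 g
vegetable oil: 40 g × 1/6 ÷ 218 g/cup × 16 tbsp/cup ≈ 0.5 tbsp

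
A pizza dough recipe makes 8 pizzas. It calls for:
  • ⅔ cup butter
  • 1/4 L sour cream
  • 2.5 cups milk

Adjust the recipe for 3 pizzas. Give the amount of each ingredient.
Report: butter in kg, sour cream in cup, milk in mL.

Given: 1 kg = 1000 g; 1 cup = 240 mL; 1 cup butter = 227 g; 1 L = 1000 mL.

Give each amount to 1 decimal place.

Scaling factor: 3/8 = 0.375.
butter: 2/3 cup × 3/8 × 227 g/cup ÷ 1000 g/kg ≈ 0.1 kg
sour cream: 0.25 L × 3/8 × 1000 mL/L ÷ 240 mL/cup ≈ 0.4 cup
milk: 2.5 cup × 3/8 × 240 mL/cup = 225.0 mL

butter: 0.1 kg; sour cream: 0.4 cup; milk: 225.0 mL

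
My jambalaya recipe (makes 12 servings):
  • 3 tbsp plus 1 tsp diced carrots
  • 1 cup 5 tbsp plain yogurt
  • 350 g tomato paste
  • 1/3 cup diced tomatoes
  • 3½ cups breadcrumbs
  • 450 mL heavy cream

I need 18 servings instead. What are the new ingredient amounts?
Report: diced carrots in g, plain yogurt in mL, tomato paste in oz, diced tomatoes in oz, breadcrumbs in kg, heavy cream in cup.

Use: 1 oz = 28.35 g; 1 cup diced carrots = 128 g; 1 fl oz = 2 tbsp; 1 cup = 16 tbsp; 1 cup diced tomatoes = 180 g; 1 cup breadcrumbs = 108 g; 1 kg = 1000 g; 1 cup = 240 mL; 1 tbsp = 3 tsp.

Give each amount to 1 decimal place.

Scaling factor: 18/12 = 3/2 = 1.5.
diced carrots: (3 tbsp + 1 tsp = 10/3 tbsp) × 3/2 ÷ 16 tbsp/cup × 128 g/cup = 40.0 g
plain yogurt: (1 cup + 5 tbsp = 1.3125 cup) × 3/2 × 240 mL/cup = 472.5 mL
tomato paste: 350 g × 3/2 ÷ 28.35 g/oz ≈ 18.5 oz
diced tomatoes: 1/3 cup × 3/2 × 180 g/cup ÷ 28.35 g/oz ≈ 3.2 oz
breadcrumbs: 3.5 cup × 3/2 × 108 g/cup ÷ 1000 g/kg ≈ 0.6 kg
heavy cream: 450 mL × 3/2 ÷ 240 mL/cup ≈ 2.8 cup

diced carrots: 40.0 g; plain yogurt: 472.5 mL; tomato paste: 18.5 oz; diced tomatoes: 3.2 oz; breadcrumbs: 0.6 kg; heavy cream: 2.8 cup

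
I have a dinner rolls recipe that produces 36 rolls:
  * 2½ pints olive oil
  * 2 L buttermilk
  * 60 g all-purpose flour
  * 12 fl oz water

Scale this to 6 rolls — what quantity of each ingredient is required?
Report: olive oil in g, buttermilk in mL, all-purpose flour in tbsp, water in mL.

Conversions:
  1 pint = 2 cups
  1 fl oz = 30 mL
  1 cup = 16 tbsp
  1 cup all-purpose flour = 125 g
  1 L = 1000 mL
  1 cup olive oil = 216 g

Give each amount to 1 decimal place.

olive oil: 180.0 g; buttermilk: 333.3 mL; all-purpose flour: 1.3 tbsp; water: 60.0 mL

Scaling factor: 6/36 = 1/6.
olive oil: 2.5 pint × 1/6 × 2 cup/pint × 216 g/cup = 180.0 g
buttermilk: 2 L × 1/6 × 1000 mL/L ≈ 333.3 mL
all-purpose flour: 60 g × 1/6 ÷ 125 g/cup × 16 tbsp/cup ≈ 1.3 tbsp
water: 12 fl oz × 1/6 × 30 mL/fl oz = 60.0 mL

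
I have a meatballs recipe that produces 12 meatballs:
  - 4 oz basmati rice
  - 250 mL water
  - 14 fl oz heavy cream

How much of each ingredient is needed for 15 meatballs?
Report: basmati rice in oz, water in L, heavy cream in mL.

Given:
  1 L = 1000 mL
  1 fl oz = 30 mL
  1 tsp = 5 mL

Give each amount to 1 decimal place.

basmati rice: 5.0 oz; water: 0.3 L; heavy cream: 525.0 mL

Scaling factor: 15/12 = 5/4 = 1.25.
basmati rice: 4 oz × 5/4 = 5.0 oz
water: 250 mL × 5/4 ÷ 1000 mL/L ≈ 0.3 L
heavy cream: 14 fl oz × 5/4 × 30 mL/fl oz = 525.0 mL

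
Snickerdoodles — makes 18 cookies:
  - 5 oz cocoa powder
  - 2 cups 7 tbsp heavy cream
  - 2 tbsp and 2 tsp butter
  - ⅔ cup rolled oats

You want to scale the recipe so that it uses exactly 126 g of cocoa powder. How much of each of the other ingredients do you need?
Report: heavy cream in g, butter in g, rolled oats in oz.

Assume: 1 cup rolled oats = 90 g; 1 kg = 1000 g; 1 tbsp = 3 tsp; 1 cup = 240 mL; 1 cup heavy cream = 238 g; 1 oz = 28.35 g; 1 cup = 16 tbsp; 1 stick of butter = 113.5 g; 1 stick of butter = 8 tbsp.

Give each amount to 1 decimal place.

The original recipe has 141.75 g of cocoa powder, so the scaling factor is 126 ÷ 141.75 = 8/9.
heavy cream: (2 cup + 7 tbsp = 2.4375 cup) × 8/9 × 238 g/cup ≈ 515.7 g
butter: (2 tbsp + 2 tsp = 8/3 tbsp) × 8/9 ÷ 8 tbsp/stick × 113.5 g/stick ≈ 33.6 g
rolled oats: 2/3 cup × 8/9 × 90 g/cup ÷ 28.35 g/oz ≈ 1.9 oz

heavy cream: 515.7 g; butter: 33.6 g; rolled oats: 1.9 oz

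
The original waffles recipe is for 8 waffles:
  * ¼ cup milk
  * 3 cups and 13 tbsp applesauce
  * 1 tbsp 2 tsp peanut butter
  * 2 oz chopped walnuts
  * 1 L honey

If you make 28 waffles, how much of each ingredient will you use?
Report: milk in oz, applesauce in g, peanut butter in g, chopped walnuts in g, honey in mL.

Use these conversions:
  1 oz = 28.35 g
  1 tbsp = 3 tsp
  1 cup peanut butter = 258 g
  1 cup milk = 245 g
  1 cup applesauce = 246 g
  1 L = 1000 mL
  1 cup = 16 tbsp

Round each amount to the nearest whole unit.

milk: 8 oz; applesauce: 3283 g; peanut butter: 94 g; chopped walnuts: 198 g; honey: 3500 mL

Scaling factor: 28/8 = 7/2 = 3.5.
milk: 0.25 cup × 7/2 × 245 g/cup ÷ 28.35 g/oz ≈ 8 oz
applesauce: (3 cup + 13 tbsp = 3.8125 cup) × 7/2 × 246 g/cup ≈ 3283 g
peanut butter: (1 tbsp + 2 tsp = 5/3 tbsp) × 7/2 ÷ 16 tbsp/cup × 258 g/cup ≈ 94 g
chopped walnuts: 2 oz × 7/2 × 28.35 g/oz ≈ 198 g
honey: 1 L × 7/2 × 1000 mL/L = 3500 mL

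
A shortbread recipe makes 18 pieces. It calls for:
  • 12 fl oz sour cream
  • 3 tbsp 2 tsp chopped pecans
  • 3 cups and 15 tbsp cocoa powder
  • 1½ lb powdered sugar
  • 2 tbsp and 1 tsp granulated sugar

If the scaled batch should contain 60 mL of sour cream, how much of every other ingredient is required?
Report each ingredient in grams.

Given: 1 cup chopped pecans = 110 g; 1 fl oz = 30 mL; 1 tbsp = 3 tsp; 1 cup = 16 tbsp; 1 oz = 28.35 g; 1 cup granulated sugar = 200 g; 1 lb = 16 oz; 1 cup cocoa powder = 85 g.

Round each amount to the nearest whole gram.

chopped pecans: 4 g; cocoa powder: 56 g; powdered sugar: 113 g; granulated sugar: 5 g

The original recipe has 360 mL of sour cream, so the scaling factor is 60 ÷ 360 = 1/6.
chopped pecans: (3 tbsp + 2 tsp = 11/3 tbsp) × 1/6 ÷ 16 tbsp/cup × 110 g/cup ≈ 4 g
cocoa powder: (3 cup + 15 tbsp = 3.9375 cup) × 1/6 × 85 g/cup ≈ 56 g
powdered sugar: 1.5 lb × 1/6 × 16 oz/lb × 28.35 g/oz ≈ 113 g
granulated sugar: (2 tbsp + 1 tsp = 7/3 tbsp) × 1/6 ÷ 16 tbsp/cup × 200 g/cup ≈ 5 g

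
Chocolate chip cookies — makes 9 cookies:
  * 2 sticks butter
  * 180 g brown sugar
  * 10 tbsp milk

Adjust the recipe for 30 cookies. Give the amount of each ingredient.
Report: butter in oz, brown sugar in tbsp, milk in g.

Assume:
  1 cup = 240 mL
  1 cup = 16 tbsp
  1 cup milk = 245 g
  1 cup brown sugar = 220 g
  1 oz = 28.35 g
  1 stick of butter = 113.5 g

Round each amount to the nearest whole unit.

butter: 27 oz; brown sugar: 44 tbsp; milk: 510 g

Scaling factor: 30/9 = 10/3.
butter: 2 stick × 10/3 × 113.5 g/stick ÷ 28.35 g/oz ≈ 27 oz
brown sugar: 180 g × 10/3 ÷ 220 g/cup × 16 tbsp/cup ≈ 44 tbsp
milk: 10 tbsp × 10/3 ÷ 16 tbsp/cup × 245 g/cup ≈ 510 g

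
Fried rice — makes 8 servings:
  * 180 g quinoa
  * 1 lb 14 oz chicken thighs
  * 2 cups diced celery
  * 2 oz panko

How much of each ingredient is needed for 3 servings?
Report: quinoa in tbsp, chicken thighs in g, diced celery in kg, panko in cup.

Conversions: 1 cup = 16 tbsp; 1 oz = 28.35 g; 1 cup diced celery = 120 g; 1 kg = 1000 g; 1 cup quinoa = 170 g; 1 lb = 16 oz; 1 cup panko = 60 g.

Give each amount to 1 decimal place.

Scaling factor: 3/8 = 0.375.
quinoa: 180 g × 3/8 ÷ 170 g/cup × 16 tbsp/cup ≈ 6.4 tbsp
chicken thighs: (1 lb + 14 oz = 1.875 lb) × 3/8 × 16 oz/lb × 28.35 g/oz ≈ 318.9 g
diced celery: 2 cup × 3/8 × 120 g/cup ÷ 1000 g/kg ≈ 0.1 kg
panko: 2 oz × 3/8 × 28.35 g/oz ÷ 60 g/cup ≈ 0.4 cup

quinoa: 6.4 tbsp; chicken thighs: 318.9 g; diced celery: 0.1 kg; panko: 0.4 cup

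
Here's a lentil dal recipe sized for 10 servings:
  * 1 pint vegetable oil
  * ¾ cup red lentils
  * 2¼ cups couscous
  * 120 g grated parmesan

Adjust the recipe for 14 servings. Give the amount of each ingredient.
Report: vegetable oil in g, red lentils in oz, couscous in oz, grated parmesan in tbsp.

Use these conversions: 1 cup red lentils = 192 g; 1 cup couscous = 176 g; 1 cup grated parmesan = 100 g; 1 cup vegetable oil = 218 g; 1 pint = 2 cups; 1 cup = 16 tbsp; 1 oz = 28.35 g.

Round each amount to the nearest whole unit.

vegetable oil: 610 g; red lentils: 7 oz; couscous: 20 oz; grated parmesan: 27 tbsp

Scaling factor: 14/10 = 7/5 = 1.4.
vegetable oil: 1 pint × 7/5 × 2 cup/pint × 218 g/cup ≈ 610 g
red lentils: 0.75 cup × 7/5 × 192 g/cup ÷ 28.35 g/oz ≈ 7 oz
couscous: 2.25 cup × 7/5 × 176 g/cup ÷ 28.35 g/oz ≈ 20 oz
grated parmesan: 120 g × 7/5 ÷ 100 g/cup × 16 tbsp/cup ≈ 27 tbsp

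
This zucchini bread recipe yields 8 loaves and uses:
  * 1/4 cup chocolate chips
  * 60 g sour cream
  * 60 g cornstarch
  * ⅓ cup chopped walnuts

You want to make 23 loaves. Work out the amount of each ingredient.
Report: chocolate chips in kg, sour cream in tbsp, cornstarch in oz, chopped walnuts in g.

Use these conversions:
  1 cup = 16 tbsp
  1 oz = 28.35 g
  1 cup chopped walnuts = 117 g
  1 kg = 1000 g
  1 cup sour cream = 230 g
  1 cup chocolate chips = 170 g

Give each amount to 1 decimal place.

Scaling factor: 23/8 = 2.875.
chocolate chips: 0.25 cup × 23/8 × 170 g/cup ÷ 1000 g/kg ≈ 0.1 kg
sour cream: 60 g × 23/8 ÷ 230 g/cup × 16 tbsp/cup = 12.0 tbsp
cornstarch: 60 g × 23/8 ÷ 28.35 g/oz ≈ 6.1 oz
chopped walnuts: 1/3 cup × 23/8 × 117 g/cup ≈ 112.1 g

chocolate chips: 0.1 kg; sour cream: 12.0 tbsp; cornstarch: 6.1 oz; chopped walnuts: 112.1 g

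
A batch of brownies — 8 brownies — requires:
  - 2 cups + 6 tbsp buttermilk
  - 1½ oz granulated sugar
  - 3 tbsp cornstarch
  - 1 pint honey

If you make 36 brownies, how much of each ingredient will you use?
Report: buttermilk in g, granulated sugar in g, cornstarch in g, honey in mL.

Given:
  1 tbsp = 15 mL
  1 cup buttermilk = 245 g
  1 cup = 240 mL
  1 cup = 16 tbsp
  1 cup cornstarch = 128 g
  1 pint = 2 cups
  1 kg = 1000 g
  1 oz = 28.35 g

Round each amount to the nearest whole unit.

Scaling factor: 36/8 = 9/2 = 4.5.
buttermilk: (2 cup + 6 tbsp = 2.375 cup) × 9/2 × 245 g/cup ≈ 2618 g
granulated sugar: 1.5 oz × 9/2 × 28.35 g/oz ≈ 191 g
cornstarch: 3 tbsp × 9/2 ÷ 16 tbsp/cup × 128 g/cup = 108 g
honey: 1 pint × 9/2 × 2 cup/pint × 240 mL/cup = 2160 mL

buttermilk: 2618 g; granulated sugar: 191 g; cornstarch: 108 g; honey: 2160 mL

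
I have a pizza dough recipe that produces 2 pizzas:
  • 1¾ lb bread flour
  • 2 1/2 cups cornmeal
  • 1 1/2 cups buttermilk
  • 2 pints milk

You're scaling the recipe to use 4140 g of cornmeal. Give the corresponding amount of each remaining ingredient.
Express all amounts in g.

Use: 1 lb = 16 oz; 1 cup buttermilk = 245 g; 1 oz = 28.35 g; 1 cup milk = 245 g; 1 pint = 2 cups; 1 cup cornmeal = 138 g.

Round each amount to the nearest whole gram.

The original recipe has 345 g of cornmeal, so the scaling factor is 4140 ÷ 345 = 12.
bread flour: 1.75 lb × 12 × 16 oz/lb × 28.35 g/oz ≈ 9526 g
buttermilk: 1.5 cup × 12 × 245 g/cup = 4410 g
milk: 2 pint × 12 × 2 cup/pint × 245 g/cup = 11760 g

bread flour: 9526 g; buttermilk: 4410 g; milk: 11760 g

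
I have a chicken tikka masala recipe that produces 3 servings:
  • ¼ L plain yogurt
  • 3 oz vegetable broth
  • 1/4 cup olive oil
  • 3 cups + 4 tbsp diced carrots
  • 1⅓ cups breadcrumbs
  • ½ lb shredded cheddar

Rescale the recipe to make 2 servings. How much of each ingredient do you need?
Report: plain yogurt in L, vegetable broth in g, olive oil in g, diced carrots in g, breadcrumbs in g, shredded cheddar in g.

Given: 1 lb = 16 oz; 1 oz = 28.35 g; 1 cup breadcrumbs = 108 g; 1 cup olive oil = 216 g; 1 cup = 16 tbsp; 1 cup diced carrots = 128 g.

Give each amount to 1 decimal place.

Scaling factor: 2/3.
plain yogurt: 0.25 L × 2/3 ≈ 0.2 L
vegetable broth: 3 oz × 2/3 × 28.35 g/oz = 56.7 g
olive oil: 0.25 cup × 2/3 × 216 g/cup = 36.0 g
diced carrots: (3 cup + 4 tbsp = 3.25 cup) × 2/3 × 128 g/cup ≈ 277.3 g
breadcrumbs: 4/3 cup × 2/3 × 108 g/cup = 96.0 g
shredded cheddar: 0.5 lb × 2/3 × 16 oz/lb × 28.35 g/oz = 151.2 g

plain yogurt: 0.2 L; vegetable broth: 56.7 g; olive oil: 36.0 g; diced carrots: 277.3 g; breadcrumbs: 96.0 g; shredded cheddar: 151.2 g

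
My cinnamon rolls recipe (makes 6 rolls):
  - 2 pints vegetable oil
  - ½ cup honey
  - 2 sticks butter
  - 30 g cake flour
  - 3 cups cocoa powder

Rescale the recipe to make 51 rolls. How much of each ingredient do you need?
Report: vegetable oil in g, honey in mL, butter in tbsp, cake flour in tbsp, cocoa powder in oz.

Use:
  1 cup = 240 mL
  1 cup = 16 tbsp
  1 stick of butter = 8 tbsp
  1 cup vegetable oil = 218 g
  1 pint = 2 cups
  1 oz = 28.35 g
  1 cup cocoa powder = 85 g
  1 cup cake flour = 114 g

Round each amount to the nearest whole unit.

Scaling factor: 51/6 = 17/2 = 8.5.
vegetable oil: 2 pint × 17/2 × 2 cup/pint × 218 g/cup = 7412 g
honey: 0.5 cup × 17/2 × 240 mL/cup = 1020 mL
butter: 2 stick × 17/2 × 8 tbsp/stick = 136 tbsp
cake flour: 30 g × 17/2 ÷ 114 g/cup × 16 tbsp/cup ≈ 36 tbsp
cocoa powder: 3 cup × 17/2 × 85 g/cup ÷ 28.35 g/oz ≈ 76 oz

vegetable oil: 7412 g; honey: 1020 mL; butter: 136 tbsp; cake flour: 36 tbsp; cocoa powder: 76 oz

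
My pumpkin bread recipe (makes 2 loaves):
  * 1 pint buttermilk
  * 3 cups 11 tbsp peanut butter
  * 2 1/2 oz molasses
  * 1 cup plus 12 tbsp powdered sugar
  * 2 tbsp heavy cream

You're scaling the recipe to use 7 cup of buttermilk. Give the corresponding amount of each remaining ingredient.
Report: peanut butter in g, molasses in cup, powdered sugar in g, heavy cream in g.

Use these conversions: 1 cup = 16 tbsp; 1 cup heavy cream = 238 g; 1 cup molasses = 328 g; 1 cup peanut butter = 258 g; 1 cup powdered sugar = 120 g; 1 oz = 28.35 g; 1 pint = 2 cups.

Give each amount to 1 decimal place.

The original recipe has 2 cup of buttermilk, so the scaling factor is 7 ÷ 2 = 7/2 = 3.5.
peanut butter: (3 cup + 11 tbsp = 3.6875 cup) × 7/2 × 258 g/cup ≈ 3329.8 g
molasses: 2.5 oz × 7/2 × 28.35 g/oz ÷ 328 g/cup ≈ 0.8 cup
powdered sugar: (1 cup + 12 tbsp = 1.75 cup) × 7/2 × 120 g/cup = 735.0 g
heavy cream: 2 tbsp × 7/2 ÷ 16 tbsp/cup × 238 g/cup ≈ 104.1 g

peanut butter: 3329.8 g; molasses: 0.8 cup; powdered sugar: 735.0 g; heavy cream: 104.1 g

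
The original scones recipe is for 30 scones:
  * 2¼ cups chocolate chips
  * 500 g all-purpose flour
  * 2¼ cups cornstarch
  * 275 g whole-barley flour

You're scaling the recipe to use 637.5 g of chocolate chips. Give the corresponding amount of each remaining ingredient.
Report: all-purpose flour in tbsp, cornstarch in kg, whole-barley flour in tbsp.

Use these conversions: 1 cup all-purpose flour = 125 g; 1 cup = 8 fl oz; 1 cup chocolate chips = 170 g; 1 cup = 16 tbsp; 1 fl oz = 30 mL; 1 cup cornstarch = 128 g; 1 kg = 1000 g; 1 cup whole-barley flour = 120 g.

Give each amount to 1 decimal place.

The original recipe has 382.5 g of chocolate chips, so the scaling factor is 637.5 ÷ 382.5 = 5/3.
all-purpose flour: 500 g × 5/3 ÷ 125 g/cup × 16 tbsp/cup ≈ 106.7 tbsp
cornstarch: 2.25 cup × 5/3 × 128 g/cup ÷ 1000 g/kg ≈ 0.5 kg
whole-barley flour: 275 g × 5/3 ÷ 120 g/cup × 16 tbsp/cup ≈ 61.1 tbsp

all-purpose flour: 106.7 tbsp; cornstarch: 0.5 kg; whole-barley flour: 61.1 tbsp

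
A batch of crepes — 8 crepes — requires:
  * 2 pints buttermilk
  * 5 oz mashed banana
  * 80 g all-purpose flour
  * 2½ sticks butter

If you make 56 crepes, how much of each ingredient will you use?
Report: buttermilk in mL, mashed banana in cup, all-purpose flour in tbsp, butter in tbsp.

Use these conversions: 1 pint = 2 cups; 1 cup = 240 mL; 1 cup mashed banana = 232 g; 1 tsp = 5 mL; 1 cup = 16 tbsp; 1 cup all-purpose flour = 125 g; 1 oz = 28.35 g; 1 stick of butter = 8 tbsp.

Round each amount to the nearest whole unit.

buttermilk: 6720 mL; mashed banana: 4 cup; all-purpose flour: 72 tbsp; butter: 140 tbsp

Scaling factor: 56/8 = 7.
buttermilk: 2 pint × 7 × 2 cup/pint × 240 mL/cup = 6720 mL
mashed banana: 5 oz × 7 × 28.35 g/oz ÷ 232 g/cup ≈ 4 cup
all-purpose flour: 80 g × 7 ÷ 125 g/cup × 16 tbsp/cup ≈ 72 tbsp
butter: 2.5 stick × 7 × 8 tbsp/stick = 140 tbsp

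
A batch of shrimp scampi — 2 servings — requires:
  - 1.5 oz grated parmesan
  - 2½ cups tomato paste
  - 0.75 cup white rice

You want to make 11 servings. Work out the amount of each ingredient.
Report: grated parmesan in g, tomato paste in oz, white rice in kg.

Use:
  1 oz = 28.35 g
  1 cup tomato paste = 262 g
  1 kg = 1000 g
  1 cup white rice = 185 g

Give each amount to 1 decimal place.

grated parmesan: 233.9 g; tomato paste: 127.1 oz; white rice: 0.8 kg

Scaling factor: 11/2 = 5.5.
grated parmesan: 1.5 oz × 11/2 × 28.35 g/oz ≈ 233.9 g
tomato paste: 2.5 cup × 11/2 × 262 g/cup ÷ 28.35 g/oz ≈ 127.1 oz
white rice: 0.75 cup × 11/2 × 185 g/cup ÷ 1000 g/kg ≈ 0.8 kg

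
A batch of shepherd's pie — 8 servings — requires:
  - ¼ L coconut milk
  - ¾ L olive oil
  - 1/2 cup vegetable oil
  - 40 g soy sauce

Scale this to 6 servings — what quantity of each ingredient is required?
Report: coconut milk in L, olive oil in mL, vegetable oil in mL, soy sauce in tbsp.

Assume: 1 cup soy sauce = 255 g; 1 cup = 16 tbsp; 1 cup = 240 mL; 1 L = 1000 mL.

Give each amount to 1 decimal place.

coconut milk: 0.2 L; olive oil: 562.5 mL; vegetable oil: 90.0 mL; soy sauce: 1.9 tbsp

Scaling factor: 6/8 = 3/4 = 0.75.
coconut milk: 0.25 L × 3/4 ≈ 0.2 L
olive oil: 0.75 L × 3/4 × 1000 mL/L = 562.5 mL
vegetable oil: 0.5 cup × 3/4 × 240 mL/cup = 90.0 mL
soy sauce: 40 g × 3/4 ÷ 255 g/cup × 16 tbsp/cup ≈ 1.9 tbsp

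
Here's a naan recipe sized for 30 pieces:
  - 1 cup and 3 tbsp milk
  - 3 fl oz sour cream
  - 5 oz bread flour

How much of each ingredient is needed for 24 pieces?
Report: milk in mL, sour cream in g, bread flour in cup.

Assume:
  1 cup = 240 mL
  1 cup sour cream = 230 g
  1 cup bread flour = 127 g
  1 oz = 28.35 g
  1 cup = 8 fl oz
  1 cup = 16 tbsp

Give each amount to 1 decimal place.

Scaling factor: 24/30 = 4/5 = 0.8.
milk: (1 cup + 3 tbsp = 1.1875 cup) × 4/5 × 240 mL/cup = 228.0 mL
sour cream: 3 fl oz × 4/5 ÷ 8 fl oz/cup × 230 g/cup = 69.0 g
bread flour: 5 oz × 4/5 × 28.35 g/oz ÷ 127 g/cup ≈ 0.9 cup

milk: 228.0 mL; sour cream: 69.0 g; bread flour: 0.9 cup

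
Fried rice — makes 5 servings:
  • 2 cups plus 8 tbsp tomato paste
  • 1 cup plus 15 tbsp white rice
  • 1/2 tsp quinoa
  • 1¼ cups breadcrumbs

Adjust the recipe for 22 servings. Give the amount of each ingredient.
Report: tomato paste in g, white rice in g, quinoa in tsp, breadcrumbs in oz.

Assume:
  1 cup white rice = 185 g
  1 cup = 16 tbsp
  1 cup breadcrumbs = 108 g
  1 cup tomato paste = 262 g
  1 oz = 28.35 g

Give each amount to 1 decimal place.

tomato paste: 2882.0 g; white rice: 1577.1 g; quinoa: 2.2 tsp; breadcrumbs: 21.0 oz

Scaling factor: 22/5 = 4.4.
tomato paste: (2 cup + 8 tbsp = 2.5 cup) × 22/5 × 262 g/cup = 2882.0 g
white rice: (1 cup + 15 tbsp = 1.9375 cup) × 22/5 × 185 g/cup ≈ 1577.1 g
quinoa: 0.5 tsp × 22/5 = 2.2 tsp
breadcrumbs: 1.25 cup × 22/5 × 108 g/cup ÷ 28.35 g/oz ≈ 21.0 oz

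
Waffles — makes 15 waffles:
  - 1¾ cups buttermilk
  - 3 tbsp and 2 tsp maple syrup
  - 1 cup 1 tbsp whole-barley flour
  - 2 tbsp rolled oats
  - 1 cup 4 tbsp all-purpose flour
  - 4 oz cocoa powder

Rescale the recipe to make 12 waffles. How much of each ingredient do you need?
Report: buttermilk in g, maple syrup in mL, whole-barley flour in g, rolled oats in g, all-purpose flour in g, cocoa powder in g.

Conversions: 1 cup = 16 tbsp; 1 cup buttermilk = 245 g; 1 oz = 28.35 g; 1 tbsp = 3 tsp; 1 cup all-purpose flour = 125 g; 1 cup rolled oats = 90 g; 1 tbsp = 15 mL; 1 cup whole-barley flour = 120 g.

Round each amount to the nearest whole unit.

Scaling factor: 12/15 = 4/5 = 0.8.
buttermilk: 1.75 cup × 4/5 × 245 g/cup = 343 g
maple syrup: (3 tbsp + 2 tsp = 11/3 tbsp) × 4/5 × 15 mL/tbsp = 44 mL
whole-barley flour: (1 cup + 1 tbsp = 1.0625 cup) × 4/5 × 120 g/cup = 102 g
rolled oats: 2 tbsp × 4/5 ÷ 16 tbsp/cup × 90 g/cup = 9 g
all-purpose flour: (1 cup + 4 tbsp = 1.25 cup) × 4/5 × 125 g/cup = 125 g
cocoa powder: 4 oz × 4/5 × 28.35 g/oz ≈ 91 g

buttermilk: 343 g; maple syrup: 44 mL; whole-barley flour: 102 g; rolled oats: 9 g; all-purpose flour: 125 g; cocoa powder: 91 g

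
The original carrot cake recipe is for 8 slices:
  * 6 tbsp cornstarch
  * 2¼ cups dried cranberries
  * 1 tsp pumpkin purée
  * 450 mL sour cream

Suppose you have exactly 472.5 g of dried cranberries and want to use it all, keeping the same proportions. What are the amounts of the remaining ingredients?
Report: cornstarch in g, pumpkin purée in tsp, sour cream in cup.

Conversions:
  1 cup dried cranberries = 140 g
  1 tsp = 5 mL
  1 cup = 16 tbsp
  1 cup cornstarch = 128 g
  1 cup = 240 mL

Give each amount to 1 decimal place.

cornstarch: 72.0 g; pumpkin purée: 1.5 tsp; sour cream: 2.8 cup

The original recipe has 315 g of dried cranberries, so the scaling factor is 472.5 ÷ 315 = 3/2 = 1.5.
cornstarch: 6 tbsp × 3/2 ÷ 16 tbsp/cup × 128 g/cup = 72.0 g
pumpkin purée: 1 tsp × 3/2 = 1.5 tsp
sour cream: 450 mL × 3/2 ÷ 240 mL/cup ≈ 2.8 cup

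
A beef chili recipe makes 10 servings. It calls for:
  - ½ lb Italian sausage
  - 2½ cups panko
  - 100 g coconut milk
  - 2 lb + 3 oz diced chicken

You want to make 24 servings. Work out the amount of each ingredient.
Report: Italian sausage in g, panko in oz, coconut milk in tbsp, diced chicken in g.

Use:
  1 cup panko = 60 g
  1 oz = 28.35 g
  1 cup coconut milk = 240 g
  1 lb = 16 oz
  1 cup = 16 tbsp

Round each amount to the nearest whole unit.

Scaling factor: 24/10 = 12/5 = 2.4.
Italian sausage: 0.5 lb × 12/5 × 16 oz/lb × 28.35 g/oz ≈ 544 g
panko: 2.5 cup × 12/5 × 60 g/cup ÷ 28.35 g/oz ≈ 13 oz
coconut milk: 100 g × 12/5 ÷ 240 g/cup × 16 tbsp/cup = 16 tbsp
diced chicken: (2 lb + 3 oz = 2.1875 lb) × 12/5 × 16 oz/lb × 28.35 g/oz ≈ 2381 g

Italian sausage: 544 g; panko: 13 oz; coconut milk: 16 tbsp; diced chicken: 2381 g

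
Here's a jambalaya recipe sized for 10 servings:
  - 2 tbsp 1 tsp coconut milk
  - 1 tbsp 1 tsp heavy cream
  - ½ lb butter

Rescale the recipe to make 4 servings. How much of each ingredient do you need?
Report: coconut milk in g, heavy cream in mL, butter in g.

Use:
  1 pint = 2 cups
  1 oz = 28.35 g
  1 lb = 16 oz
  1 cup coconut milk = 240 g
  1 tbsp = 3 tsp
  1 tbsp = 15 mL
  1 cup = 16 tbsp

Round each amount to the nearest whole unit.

Scaling factor: 4/10 = 2/5 = 0.4.
coconut milk: (2 tbsp + 1 tsp = 7/3 tbsp) × 2/5 ÷ 16 tbsp/cup × 240 g/cup = 14 g
heavy cream: (1 tbsp + 1 tsp = 4/3 tbsp) × 2/5 × 15 mL/tbsp = 8 mL
butter: 0.5 lb × 2/5 × 16 oz/lb × 28.35 g/oz ≈ 91 g

coconut milk: 14 g; heavy cream: 8 mL; butter: 91 g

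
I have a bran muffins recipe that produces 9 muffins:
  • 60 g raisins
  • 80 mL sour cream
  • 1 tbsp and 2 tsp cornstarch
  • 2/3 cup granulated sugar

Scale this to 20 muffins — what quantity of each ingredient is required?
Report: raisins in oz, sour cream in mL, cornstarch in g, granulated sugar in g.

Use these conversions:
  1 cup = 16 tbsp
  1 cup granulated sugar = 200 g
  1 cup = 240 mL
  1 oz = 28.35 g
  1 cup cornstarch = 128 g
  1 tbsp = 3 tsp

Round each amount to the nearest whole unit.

Scaling factor: 20/9.
raisins: 60 g × 20/9 ÷ 28.35 g/oz ≈ 5 oz
sour cream: 80 mL × 20/9 ≈ 178 mL
cornstarch: (1 tbsp + 2 tsp = 5/3 tbsp) × 20/9 ÷ 16 tbsp/cup × 128 g/cup ≈ 30 g
granulated sugar: 2/3 cup × 20/9 × 200 g/cup ≈ 296 g

raisins: 5 oz; sour cream: 178 mL; cornstarch: 30 g; granulated sugar: 296 g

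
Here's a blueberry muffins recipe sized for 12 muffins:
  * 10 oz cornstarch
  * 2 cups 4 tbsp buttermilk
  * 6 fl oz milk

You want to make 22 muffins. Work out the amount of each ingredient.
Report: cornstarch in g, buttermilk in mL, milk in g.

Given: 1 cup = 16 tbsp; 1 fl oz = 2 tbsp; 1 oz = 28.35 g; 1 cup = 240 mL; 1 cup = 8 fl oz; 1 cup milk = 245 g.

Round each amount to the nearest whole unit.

cornstarch: 520 g; buttermilk: 990 mL; milk: 337 g

Scaling factor: 22/12 = 11/6.
cornstarch: 10 oz × 11/6 × 28.35 g/oz ≈ 520 g
buttermilk: (2 cup + 4 tbsp = 2.25 cup) × 11/6 × 240 mL/cup = 990 mL
milk: 6 fl oz × 11/6 ÷ 8 fl oz/cup × 245 g/cup ≈ 337 g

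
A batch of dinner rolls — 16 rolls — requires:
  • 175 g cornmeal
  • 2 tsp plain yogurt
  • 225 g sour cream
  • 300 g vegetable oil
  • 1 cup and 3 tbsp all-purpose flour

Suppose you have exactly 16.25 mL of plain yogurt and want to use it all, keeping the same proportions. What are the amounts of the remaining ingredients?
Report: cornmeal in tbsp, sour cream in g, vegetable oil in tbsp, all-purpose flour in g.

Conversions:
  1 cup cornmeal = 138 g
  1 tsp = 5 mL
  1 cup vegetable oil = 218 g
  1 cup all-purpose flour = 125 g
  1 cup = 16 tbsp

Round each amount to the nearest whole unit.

cornmeal: 33 tbsp; sour cream: 366 g; vegetable oil: 36 tbsp; all-purpose flour: 241 g

The original recipe has 10 mL of plain yogurt, so the scaling factor is 16.25 ÷ 10 = 13/8 = 1.625.
cornmeal: 175 g × 13/8 ÷ 138 g/cup × 16 tbsp/cup ≈ 33 tbsp
sour cream: 225 g × 13/8 ≈ 366 g
vegetable oil: 300 g × 13/8 ÷ 218 g/cup × 16 tbsp/cup ≈ 36 tbsp
all-purpose flour: (1 cup + 3 tbsp = 1.1875 cup) × 13/8 × 125 g/cup ≈ 241 g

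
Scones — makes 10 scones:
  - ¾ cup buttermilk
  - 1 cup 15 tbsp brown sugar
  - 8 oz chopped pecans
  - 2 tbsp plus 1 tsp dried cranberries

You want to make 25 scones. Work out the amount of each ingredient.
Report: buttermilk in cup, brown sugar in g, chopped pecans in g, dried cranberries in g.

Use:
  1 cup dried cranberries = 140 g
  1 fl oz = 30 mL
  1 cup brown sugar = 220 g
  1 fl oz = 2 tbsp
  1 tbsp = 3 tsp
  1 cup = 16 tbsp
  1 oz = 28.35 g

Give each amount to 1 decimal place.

buttermilk: 1.9 cup; brown sugar: 1065.6 g; chopped pecans: 567.0 g; dried cranberries: 51.0 g

Scaling factor: 25/10 = 5/2 = 2.5.
buttermilk: 0.75 cup × 5/2 ≈ 1.9 cup
brown sugar: (1 cup + 15 tbsp = 1.9375 cup) × 5/2 × 220 g/cup ≈ 1065.6 g
chopped pecans: 8 oz × 5/2 × 28.35 g/oz = 567.0 g
dried cranberries: (2 tbsp + 1 tsp = 7/3 tbsp) × 5/2 ÷ 16 tbsp/cup × 140 g/cup ≈ 51.0 g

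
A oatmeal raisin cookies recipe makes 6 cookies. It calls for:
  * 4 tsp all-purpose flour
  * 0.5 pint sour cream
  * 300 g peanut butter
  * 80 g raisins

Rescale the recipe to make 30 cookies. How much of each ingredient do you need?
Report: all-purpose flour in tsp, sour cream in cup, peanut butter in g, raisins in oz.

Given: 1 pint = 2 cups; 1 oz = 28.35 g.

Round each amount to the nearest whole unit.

all-purpose flour: 20 tsp; sour cream: 5 cup; peanut butter: 1500 g; raisins: 14 oz

Scaling factor: 30/6 = 5.
all-purpose flour: 4 tsp × 5 = 20 tsp
sour cream: 0.5 pint × 5 × 2 cup/pint = 5 cup
peanut butter: 300 g × 5 = 1500 g
raisins: 80 g × 5 ÷ 28.35 g/oz ≈ 14 oz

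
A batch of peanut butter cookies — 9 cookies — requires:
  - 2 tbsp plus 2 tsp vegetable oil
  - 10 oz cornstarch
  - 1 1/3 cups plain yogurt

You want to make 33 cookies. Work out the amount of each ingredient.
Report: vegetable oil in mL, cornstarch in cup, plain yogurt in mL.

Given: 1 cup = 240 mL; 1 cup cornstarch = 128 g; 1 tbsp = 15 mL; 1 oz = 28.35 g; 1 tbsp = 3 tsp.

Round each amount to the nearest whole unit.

vegetable oil: 147 mL; cornstarch: 8 cup; plain yogurt: 1173 mL

Scaling factor: 33/9 = 11/3.
vegetable oil: (2 tbsp + 2 tsp = 8/3 tbsp) × 11/3 × 15 mL/tbsp ≈ 147 mL
cornstarch: 10 oz × 11/3 × 28.35 g/oz ÷ 128 g/cup ≈ 8 cup
plain yogurt: 4/3 cup × 11/3 × 240 mL/cup ≈ 1173 mL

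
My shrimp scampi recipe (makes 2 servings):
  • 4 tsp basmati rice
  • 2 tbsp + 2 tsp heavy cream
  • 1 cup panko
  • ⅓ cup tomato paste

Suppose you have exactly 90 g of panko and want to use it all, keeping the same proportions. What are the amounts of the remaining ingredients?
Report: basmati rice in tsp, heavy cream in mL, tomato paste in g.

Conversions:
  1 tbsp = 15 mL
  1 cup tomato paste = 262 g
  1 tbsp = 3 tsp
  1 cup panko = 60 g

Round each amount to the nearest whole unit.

The original recipe has 60 g of panko, so the scaling factor is 90 ÷ 60 = 3/2 = 1.5.
basmati rice: 4 tsp × 3/2 = 6 tsp
heavy cream: (2 tbsp + 2 tsp = 8/3 tbsp) × 3/2 × 15 mL/tbsp = 60 mL
tomato paste: 1/3 cup × 3/2 × 262 g/cup = 131 g

basmati rice: 6 tsp; heavy cream: 60 mL; tomato paste: 131 g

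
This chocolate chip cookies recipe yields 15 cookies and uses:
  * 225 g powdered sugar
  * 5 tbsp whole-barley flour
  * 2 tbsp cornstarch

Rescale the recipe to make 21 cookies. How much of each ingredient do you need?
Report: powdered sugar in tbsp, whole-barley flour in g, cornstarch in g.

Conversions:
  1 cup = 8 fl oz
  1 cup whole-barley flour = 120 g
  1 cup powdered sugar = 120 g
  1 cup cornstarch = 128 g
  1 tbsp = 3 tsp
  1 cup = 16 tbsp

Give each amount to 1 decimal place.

Scaling factor: 21/15 = 7/5 = 1.4.
powdered sugar: 225 g × 7/5 ÷ 120 g/cup × 16 tbsp/cup = 42.0 tbsp
whole-barley flour: 5 tbsp × 7/5 ÷ 16 tbsp/cup × 120 g/cup = 52.5 g
cornstarch: 2 tbsp × 7/5 ÷ 16 tbsp/cup × 128 g/cup = 22.4 g

powdered sugar: 42.0 tbsp; whole-barley flour: 52.5 g; cornstarch: 22.4 g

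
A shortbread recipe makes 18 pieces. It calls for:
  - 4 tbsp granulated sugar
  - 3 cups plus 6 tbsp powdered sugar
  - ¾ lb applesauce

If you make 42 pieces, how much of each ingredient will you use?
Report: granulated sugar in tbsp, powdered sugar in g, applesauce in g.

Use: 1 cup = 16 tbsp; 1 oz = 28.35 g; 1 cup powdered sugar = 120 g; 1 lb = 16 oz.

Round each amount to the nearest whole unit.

granulated sugar: 9 tbsp; powdered sugar: 945 g; applesauce: 794 g

Scaling factor: 42/18 = 7/3.
granulated sugar: 4 tbsp × 7/3 ≈ 9 tbsp
powdered sugar: (3 cup + 6 tbsp = 3.375 cup) × 7/3 × 120 g/cup = 945 g
applesauce: 0.75 lb × 7/3 × 16 oz/lb × 28.35 g/oz ≈ 794 g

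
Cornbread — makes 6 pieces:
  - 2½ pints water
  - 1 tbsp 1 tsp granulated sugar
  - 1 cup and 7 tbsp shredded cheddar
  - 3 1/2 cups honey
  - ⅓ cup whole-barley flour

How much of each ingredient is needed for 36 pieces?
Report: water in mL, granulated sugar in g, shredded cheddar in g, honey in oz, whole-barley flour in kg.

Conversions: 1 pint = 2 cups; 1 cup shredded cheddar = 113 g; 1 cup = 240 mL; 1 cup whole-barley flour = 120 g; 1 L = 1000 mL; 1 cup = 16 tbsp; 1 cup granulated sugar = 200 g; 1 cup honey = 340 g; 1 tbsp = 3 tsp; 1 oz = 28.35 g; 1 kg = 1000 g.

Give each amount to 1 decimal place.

water: 7200.0 mL; granulated sugar: 100.0 g; shredded cheddar: 974.6 g; honey: 251.9 oz; whole-barley flour: 0.2 kg

Scaling factor: 36/6 = 6.
water: 2.5 pint × 6 × 2 cup/pint × 240 mL/cup = 7200.0 mL
granulated sugar: (1 tbsp + 1 tsp = 4/3 tbsp) × 6 ÷ 16 tbsp/cup × 200 g/cup = 100.0 g
shredded cheddar: (1 cup + 7 tbsp = 1.4375 cup) × 6 × 113 g/cup ≈ 974.6 g
honey: 3.5 cup × 6 × 340 g/cup ÷ 28.35 g/oz ≈ 251.9 oz
whole-barley flour: 1/3 cup × 6 × 120 g/cup ÷ 1000 g/kg ≈ 0.2 kg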